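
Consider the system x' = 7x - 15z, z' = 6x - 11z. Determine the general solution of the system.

x(t) = K_1e^(-2t)sin(3t) + 2K_1e^(-2t)cos(3t) + 2K_2e^(-2t)sin(3t) - K_2e^(-2t)cos(3t), z(t) = K_1e^(-2t)sin(3t) + K_1e^(-2t)cos(3t) + K_2e^(-2t)sin(3t) - K_2e^(-2t)cos(3t)

Coefficient matrix A = [[7, -15], [6, -11]].
Characteristic polynomial det(A - λI) = λ^2 + 4λ + 13 = 0.
Eigenvalues λ = -2 ± 3i (complex conjugate pair).
For λ=-2+3i: an eigenvector is (2,1) - i(1,1) = (2 - i, 1 - i).
A real fundamental pair from Re and Im of e^((-2+3i)t)v: X_1 = e^(-2t)(cos(3t)·(2,1) + sin(3t)·(1,1)), X_2 = e^(-2t)(sin(3t)·(2,1) - cos(3t)·(1,1)).
General solution: K_1X_1 + K_2X_2.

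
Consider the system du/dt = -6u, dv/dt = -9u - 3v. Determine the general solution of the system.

u(t) = K_2e^(-6t), v(t) = -K_1e^(-3t) + 3K_2e^(-6t)

Coefficient matrix A = [[-6, 0], [-9, -3]].
Characteristic polynomial det(A - λI) = λ^2 + 9λ + 18 = 0.
Eigenvalues λ = -3, -6.
For λ=-3: (A-λI) row 1 is [-3, 0], so an eigenvector is (0, -1).
For λ=-6: (A-λI) row 2 is [-9, 3], so an eigenvector is (1, 3).
General solution: K_1e^(-3t)(0,-1) + K_2e^(-6t)(1,3).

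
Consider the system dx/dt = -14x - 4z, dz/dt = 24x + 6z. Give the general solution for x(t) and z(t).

x(t) = c_1e^(-6t) + c_2e^(-2t), z(t) = -2c_1e^(-6t) - 3c_2e^(-2t)

Coefficient matrix A = [[-14, -4], [24, 6]].
Characteristic polynomial det(A - λI) = λ^2 + 8λ + 12 = 0.
Eigenvalues λ = -6, -2.
For λ=-6: (A-λI) row 1 is [-8, -4], so an eigenvector is (1, -2).
For λ=-2: (A-λI) row 1 is [-12, -4], so an eigenvector is (1, -3).
General solution: c_1e^(-6t)(1,-2) + c_2e^(-2t)(1,-3).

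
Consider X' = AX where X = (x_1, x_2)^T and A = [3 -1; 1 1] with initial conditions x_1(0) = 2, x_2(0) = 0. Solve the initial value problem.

Coefficient matrix A = [[3, -1], [1, 1]].
Characteristic polynomial det(A - λI) = λ^2 - 4λ + 4 = 0.
Single eigenvalue λ = 2 with algebraic multiplicity 2.
Eigenvector v = (-1,-1); generalized eigenvector w with (A-λI)w=v is (1,2).
General solution: e^(2t)[C_1·v + C_2·(t·v + w)].
Applying x_1(0)=2, x_2(0)=0 gives C_1=-4, C_2=-2.

x_1(t) = 2te^(2t) + 2e^(2t), x_2(t) = 2te^(2t)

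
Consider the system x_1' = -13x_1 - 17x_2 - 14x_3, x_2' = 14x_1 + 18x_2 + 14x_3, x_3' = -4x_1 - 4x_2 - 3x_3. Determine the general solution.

x_1(t) = C_1e^(t) - C_2e^(4t) + 2C_3e^(-3t), x_2(t) = C_2e^(4t) - 2C_3e^(-3t), x_3(t) = -C_1e^(t) + C_3e^(-3t)

Coefficient matrix A = [[-13, -17, -14], [14, 18, 14], [-4, -4, -3]].
det(A - λI) = 0 gives eigenvalues λ = 1, 4, -3.
For λ=1: eigenvector (1,0,-1).
For λ=4: eigenvector (-1,1,0).
For λ=-3: eigenvector (2,-2,1).
General solution: C_1e^(t)(1,0,-1) + C_2e^(4t)(-1,1,0) + C_3e^(-3t)(2,-2,1).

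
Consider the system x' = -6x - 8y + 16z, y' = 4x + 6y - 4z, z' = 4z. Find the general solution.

Coefficient matrix A = [[-6, -8, 16], [4, 6, -4], [0, 0, 4]].
det(A - λI) = 0 gives eigenvalues λ = 2, 4, -2.
For λ=2: eigenvector (1,-1,0).
For λ=4: eigenvector (0,2,1).
For λ=-2: eigenvector (2,-1,0).
General solution: K_1e^(2t)(1,-1,0) + K_2e^(4t)(0,2,1) + K_3e^(-2t)(2,-1,0).

x(t) = K_1e^(2t) + 2K_3e^(-2t), y(t) = -K_1e^(2t) + 2K_2e^(4t) - K_3e^(-2t), z(t) = K_2e^(4t)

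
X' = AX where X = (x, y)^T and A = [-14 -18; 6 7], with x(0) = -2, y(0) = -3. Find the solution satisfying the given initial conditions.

x(t) = 24e^(-2t) - 26e^(-5t), y(t) = -16e^(-2t) + 13e^(-5t)

Coefficient matrix A = [[-14, -18], [6, 7]].
Characteristic polynomial det(A - λI) = λ^2 + 7λ + 10 = 0.
Eigenvalues λ = -5, -2.
For λ=-5: (A-λI) row 1 is [-9, -18], so an eigenvector is (-2, 1).
For λ=-2: (A-λI) row 1 is [-12, -18], so an eigenvector is (-3, 2).
General solution: c_1e^(-5t)(-2,1) + c_2e^(-2t)(-3,2).
Applying x(0)=-2, y(0)=-3 gives c_1=13, c_2=-8.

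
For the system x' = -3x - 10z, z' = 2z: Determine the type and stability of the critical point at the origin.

saddle

A = [[-3,-10],[0,2]]; det(A-λI) = λ^2 + λ - 6.
λ = 2, -3: opposite signs.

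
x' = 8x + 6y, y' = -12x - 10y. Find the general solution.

x(t) = -K_1e^(2t) - K_2e^(-4t), y(t) = K_1e^(2t) + 2K_2e^(-4t)

Coefficient matrix A = [[8, 6], [-12, -10]].
Characteristic polynomial det(A - λI) = λ^2 + 2λ - 8 = 0.
Eigenvalues λ = 2, -4.
For λ=2: (A-λI) row 1 is [6, 6], so an eigenvector is (-1, 1).
For λ=-4: (A-λI) row 1 is [12, 6], so an eigenvector is (-1, 2).
General solution: K_1e^(2t)(-1,1) + K_2e^(-4t)(-1,2).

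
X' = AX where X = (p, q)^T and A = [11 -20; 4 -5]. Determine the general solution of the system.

p(t) = c_1e^(3t)sin(4t) - 2c_1e^(3t)cos(4t) - 2c_2e^(3t)sin(4t) - c_2e^(3t)cos(4t), q(t) = -c_1e^(3t)cos(4t) - c_2e^(3t)sin(4t)

Coefficient matrix A = [[11, -20], [4, -5]].
Characteristic polynomial det(A - λI) = λ^2 - 6λ + 25 = 0.
Eigenvalues λ = 3 ± 4i (complex conjugate pair).
For λ=3+4i: an eigenvector is (-2,-1) - i(1,0) = (-2 - i, -1).
A real fundamental pair from Re and Im of e^((3+4i)t)v: X_1 = e^(3t)(cos(4t)·(-2,-1) + sin(4t)·(1,0)), X_2 = e^(3t)(sin(4t)·(-2,-1) - cos(4t)·(1,0)).
General solution: c_1X_1 + c_2X_2.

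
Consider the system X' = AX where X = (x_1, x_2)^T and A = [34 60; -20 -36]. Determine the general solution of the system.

x_1(t) = -2c_1e^(4t) - 3c_2e^(-6t), x_2(t) = c_1e^(4t) + 2c_2e^(-6t)

Coefficient matrix A = [[34, 60], [-20, -36]].
Characteristic polynomial det(A - λI) = λ^2 + 2λ - 24 = 0.
Eigenvalues λ = 4, -6.
For λ=4: (A-λI) row 1 is [30, 60], so an eigenvector is (-2, 1).
For λ=-6: (A-λI) row 1 is [40, 60], so an eigenvector is (-3, 2).
General solution: c_1e^(4t)(-2,1) + c_2e^(-6t)(-3,2).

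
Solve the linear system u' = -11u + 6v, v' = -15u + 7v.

Coefficient matrix A = [[-11, 6], [-15, 7]].
Characteristic polynomial det(A - λI) = λ^2 + 4λ + 13 = 0.
Eigenvalues λ = -2 ± 3i (complex conjugate pair).
For λ=-2+3i: an eigenvector is (1,2) - i(1,1) = (1 - i, 2 - i).
A real fundamental pair from Re and Im of e^((-2+3i)t)v: X_1 = e^(-2t)(cos(3t)·(1,2) + sin(3t)·(1,1)), X_2 = e^(-2t)(sin(3t)·(1,2) - cos(3t)·(1,1)).
General solution: K_1X_1 + K_2X_2.

u(t) = K_1e^(-2t)sin(3t) + K_1e^(-2t)cos(3t) + K_2e^(-2t)sin(3t) - K_2e^(-2t)cos(3t), v(t) = K_1e^(-2t)sin(3t) + 2K_1e^(-2t)cos(3t) + 2K_2e^(-2t)sin(3t) - K_2e^(-2t)cos(3t)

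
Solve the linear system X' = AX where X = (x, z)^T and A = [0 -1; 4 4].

x(t) = c_1e^(2t) + c_2te^(2t) - 2c_2e^(2t), z(t) = -2c_1e^(2t) - 2c_2te^(2t) + 3c_2e^(2t)

Coefficient matrix A = [[0, -1], [4, 4]].
Characteristic polynomial det(A - λI) = λ^2 - 4λ + 4 = 0.
Single eigenvalue λ = 2 with algebraic multiplicity 2.
Eigenvector v = (1,-2); generalized eigenvector w with (A-λI)w=v is (-2,3).
General solution: e^(2t)[c_1·v + c_2·(t·v + w)].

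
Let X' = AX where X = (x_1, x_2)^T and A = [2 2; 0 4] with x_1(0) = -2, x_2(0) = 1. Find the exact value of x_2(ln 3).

81

A = [[2,2],[0,4]]; eigenvalues λ = 2, 4.
Eigenvectors: (-1,0) for λ=2, (1,1) for λ=4.
From the initial condition, c_1 = 3, c_2 = 1.
x_2(ln 3) = (3)(3^2)(0) + (1)(3^4)(1) = 81.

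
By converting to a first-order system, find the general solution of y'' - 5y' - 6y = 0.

Let x_1 = y, x_2 = y'. Then x_1' = x_2 and x_2' = 6x_1 + 5x_2.
A = [[0,1],[6,5]]; det(A-λI) = λ^2 - 5λ - 6.
Eigenvalues λ = 6, -1 with eigenvectors (1,6), (1,-1).

y(t) = C_1e^(6t) + C_2e^(-t)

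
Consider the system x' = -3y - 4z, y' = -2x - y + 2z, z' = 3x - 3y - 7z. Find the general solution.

x(t) = -c_1e^(-t) + c_2e^(-3t) + c_3e^(-4t), y(t) = c_1e^(-t) + c_2e^(-3t), z(t) = -c_1e^(-t) + c_3e^(-4t)

Coefficient matrix A = [[0, -3, -4], [-2, -1, 2], [3, -3, -7]].
det(A - λI) = 0 gives eigenvalues λ = -1, -3, -4.
For λ=-1: eigenvector (-1,1,-1).
For λ=-3: eigenvector (1,1,0).
For λ=-4: eigenvector (1,0,1).
General solution: c_1e^(-t)(-1,1,-1) + c_2e^(-3t)(1,1,0) + c_3e^(-4t)(1,0,1).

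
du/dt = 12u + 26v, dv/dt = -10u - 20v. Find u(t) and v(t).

Coefficient matrix A = [[12, 26], [-10, -20]].
Characteristic polynomial det(A - λI) = λ^2 + 8λ + 20 = 0.
Eigenvalues λ = -4 ± 2i (complex conjugate pair).
For λ=-4+2i: an eigenvector is (-2,1) - i(-3,2) = (-2 + 3i, 1 - 2i).
A real fundamental pair from Re and Im of e^((-4+2i)t)v: X_1 = e^(-4t)(cos(2t)·(-2,1) + sin(2t)·(-3,2)), X_2 = e^(-4t)(sin(2t)·(-2,1) - cos(2t)·(-3,2)).
General solution: c_1X_1 + c_2X_2.

u(t) = -3c_1e^(-4t)sin(2t) - 2c_1e^(-4t)cos(2t) - 2c_2e^(-4t)sin(2t) + 3c_2e^(-4t)cos(2t), v(t) = 2c_1e^(-4t)sin(2t) + c_1e^(-4t)cos(2t) + c_2e^(-4t)sin(2t) - 2c_2e^(-4t)cos(2t)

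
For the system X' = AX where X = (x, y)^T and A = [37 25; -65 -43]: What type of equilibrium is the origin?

stable spiral

A = [[37,25],[-65,-43]]; det(A-λI) = λ^2 + 6λ + 34.
λ = -3 ± 5i: negative real part.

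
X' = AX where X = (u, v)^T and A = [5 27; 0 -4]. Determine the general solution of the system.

u(t) = -3c_1e^(-4t) + c_2e^(5t), v(t) = c_1e^(-4t)

Coefficient matrix A = [[5, 27], [0, -4]].
Characteristic polynomial det(A - λI) = λ^2 - λ - 20 = 0.
Eigenvalues λ = -4, 5.
For λ=-4: (A-λI) row 1 is [9, 27], so an eigenvector is (-3, 1).
For λ=5: (A-λI) row 1 is [0, 27], so an eigenvector is (1, 0).
General solution: c_1e^(-4t)(-3,1) + c_2e^(5t)(1,0).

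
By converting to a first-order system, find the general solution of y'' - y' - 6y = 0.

Let x_1 = y, x_2 = y'. Then x_1' = x_2 and x_2' = 6x_1 + x_2.
A = [[0,1],[6,1]]; det(A-λI) = λ^2 - λ - 6.
Eigenvalues λ = -2, 3 with eigenvectors (1,-2), (1,3).

y(t) = C_1e^(-2t) + C_2e^(3t)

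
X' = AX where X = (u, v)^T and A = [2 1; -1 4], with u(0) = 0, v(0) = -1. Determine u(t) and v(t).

Coefficient matrix A = [[2, 1], [-1, 4]].
Characteristic polynomial det(A - λI) = λ^2 - 6λ + 9 = 0.
Single eigenvalue λ = 3 with algebraic multiplicity 2.
Eigenvector v = (1,1); generalized eigenvector w with (A-λI)w=v is (-1,0).
General solution: e^(3t)[C_1·v + C_2·(t·v + w)].
Applying u(0)=0, v(0)=-1 gives C_1=-1, C_2=-1.

u(t) = -te^(3t), v(t) = -te^(3t) - e^(3t)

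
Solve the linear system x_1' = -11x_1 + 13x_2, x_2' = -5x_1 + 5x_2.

Coefficient matrix A = [[-11, 13], [-5, 5]].
Characteristic polynomial det(A - λI) = λ^2 + 6λ + 10 = 0.
Eigenvalues λ = -3 ± i (complex conjugate pair).
For λ=-3+i: an eigenvector is (-3,-2) - i(-2,-1) = (-3 + 2i, -2 + i).
A real fundamental pair from Re and Im of e^((-3+i)t)v: X_1 = e^(-3t)(cos(t)·(-3,-2) + sin(t)·(-2,-1)), X_2 = e^(-3t)(sin(t)·(-3,-2) - cos(t)·(-2,-1)).
General solution: c_1X_1 + c_2X_2.

x_1(t) = -2c_1e^(-3t)sin(t) - 3c_1e^(-3t)cos(t) - 3c_2e^(-3t)sin(t) + 2c_2e^(-3t)cos(t), x_2(t) = -c_1e^(-3t)sin(t) - 2c_1e^(-3t)cos(t) - 2c_2e^(-3t)sin(t) + c_2e^(-3t)cos(t)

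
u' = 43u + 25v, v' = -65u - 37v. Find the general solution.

u(t) = -C_1e^(3t)sin(5t) - 2C_1e^(3t)cos(5t) - 2C_2e^(3t)sin(5t) + C_2e^(3t)cos(5t), v(t) = 2C_1e^(3t)sin(5t) + 3C_1e^(3t)cos(5t) + 3C_2e^(3t)sin(5t) - 2C_2e^(3t)cos(5t)

Coefficient matrix A = [[43, 25], [-65, -37]].
Characteristic polynomial det(A - λI) = λ^2 - 6λ + 34 = 0.
Eigenvalues λ = 3 ± 5i (complex conjugate pair).
For λ=3+5i: an eigenvector is (-2,3) - i(-1,2) = (-2 + i, 3 - 2i).
A real fundamental pair from Re and Im of e^((3+5i)t)v: X_1 = e^(3t)(cos(5t)·(-2,3) + sin(5t)·(-1,2)), X_2 = e^(3t)(sin(5t)·(-2,3) - cos(5t)·(-1,2)).
General solution: C_1X_1 + C_2X_2.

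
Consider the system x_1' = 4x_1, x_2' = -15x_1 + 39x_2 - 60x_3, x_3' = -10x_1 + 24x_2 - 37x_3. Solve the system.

x_1(t) = C_1e^(4t), x_2(t) = -3C_1e^(4t) - 3C_2e^(-t) - 5C_3e^(3t), x_3(t) = -2C_1e^(4t) - 2C_2e^(-t) - 3C_3e^(3t)

Coefficient matrix A = [[4, 0, 0], [-15, 39, -60], [-10, 24, -37]].
det(A - λI) = 0 gives eigenvalues λ = 4, -1, 3.
For λ=4: eigenvector (1,-3,-2).
For λ=-1: eigenvector (0,-3,-2).
For λ=3: eigenvector (0,-5,-3).
General solution: C_1e^(4t)(1,-3,-2) + C_2e^(-t)(0,-3,-2) + C_3e^(3t)(0,-5,-3).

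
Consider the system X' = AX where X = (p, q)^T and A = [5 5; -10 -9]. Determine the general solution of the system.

Coefficient matrix A = [[5, 5], [-10, -9]].
Characteristic polynomial det(A - λI) = λ^2 + 4λ + 5 = 0.
Eigenvalues λ = -2 ± i (complex conjugate pair).
For λ=-2+i: an eigenvector is (-2,3) - i(1,-1) = (-2 - i, 3 + i).
A real fundamental pair from Re and Im of e^((-2+i)t)v: X_1 = e^(-2t)(cos(t)·(-2,3) + sin(t)·(1,-1)), X_2 = e^(-2t)(sin(t)·(-2,3) - cos(t)·(1,-1)).
General solution: c_1X_1 + c_2X_2.

p(t) = c_1e^(-2t)sin(t) - 2c_1e^(-2t)cos(t) - 2c_2e^(-2t)sin(t) - c_2e^(-2t)cos(t), q(t) = -c_1e^(-2t)sin(t) + 3c_1e^(-2t)cos(t) + 3c_2e^(-2t)sin(t) + c_2e^(-2t)cos(t)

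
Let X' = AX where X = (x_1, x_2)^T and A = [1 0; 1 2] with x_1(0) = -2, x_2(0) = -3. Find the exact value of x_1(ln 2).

-4

A = [[1,0],[1,2]]; eigenvalues λ = 2, 1.
Eigenvectors: (0,1) for λ=2, (1,-1) for λ=1.
From the initial condition, c_1 = -5, c_2 = -2.
x_1(ln 2) = (-5)(2^2)(0) + (-2)(2^1)(1) = -4.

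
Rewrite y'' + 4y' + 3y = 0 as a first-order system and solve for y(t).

y(t) = c_1e^(-t) + c_2e^(-3t)

Let x_1 = y, x_2 = y'. Then x_1' = x_2 and x_2' = -3x_1 - 4x_2.
A = [[0,1],[-3,-4]]; det(A-λI) = λ^2 + 4λ + 3.
Eigenvalues λ = -1, -3 with eigenvectors (1,-1), (1,-3).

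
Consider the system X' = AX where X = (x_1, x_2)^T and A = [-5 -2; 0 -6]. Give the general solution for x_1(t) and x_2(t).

Coefficient matrix A = [[-5, -2], [0, -6]].
Characteristic polynomial det(A - λI) = λ^2 + 11λ + 30 = 0.
Eigenvalues λ = -5, -6.
For λ=-5: (A-λI) row 1 is [0, -2], so an eigenvector is (-1, 0).
For λ=-6: (A-λI) row 1 is [1, -2], so an eigenvector is (2, 1).
General solution: K_1e^(-5t)(-1,0) + K_2e^(-6t)(2,1).

x_1(t) = -K_1e^(-5t) + 2K_2e^(-6t), x_2(t) = K_2e^(-6t)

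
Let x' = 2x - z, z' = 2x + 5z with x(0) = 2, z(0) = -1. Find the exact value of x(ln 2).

8

A = [[2,-1],[2,5]]; eigenvalues λ = 4, 3.
Eigenvectors: (1,-2) for λ=4, (-1,1) for λ=3.
From the initial condition, c_1 = -1, c_2 = -3.
x(ln 2) = (-1)(2^4)(1) + (-3)(2^3)(-1) = 8.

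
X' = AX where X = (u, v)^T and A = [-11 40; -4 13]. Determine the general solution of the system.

Coefficient matrix A = [[-11, 40], [-4, 13]].
Characteristic polynomial det(A - λI) = λ^2 - 2λ + 17 = 0.
Eigenvalues λ = 1 ± 4i (complex conjugate pair).
For λ=1+4i: an eigenvector is (1,0) - i(-3,-1) = (1 + 3i, 0 + i).
A real fundamental pair from Re and Im of e^((1+4i)t)v: X_1 = e^(t)(cos(4t)·(1,0) + sin(4t)·(-3,-1)), X_2 = e^(t)(sin(4t)·(1,0) - cos(4t)·(-3,-1)).
General solution: C_1X_1 + C_2X_2.

u(t) = -3C_1e^(t)sin(4t) + C_1e^(t)cos(4t) + C_2e^(t)sin(4t) + 3C_2e^(t)cos(4t), v(t) = -C_1e^(t)sin(4t) + C_2e^(t)cos(4t)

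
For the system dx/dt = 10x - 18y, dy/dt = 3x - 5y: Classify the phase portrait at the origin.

A = [[10,-18],[3,-5]]; det(A-λI) = λ^2 - 5λ + 4.
λ = 4, 1: both positive.

unstable node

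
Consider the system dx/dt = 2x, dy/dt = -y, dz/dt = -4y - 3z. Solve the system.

x(t) = c_1e^(2t), y(t) = c_3e^(-t), z(t) = c_2e^(-3t) - 2c_3e^(-t)

Coefficient matrix A = [[2, 0, 0], [0, -1, 0], [0, -4, -3]].
det(A - λI) = 0 gives eigenvalues λ = 2, -3, -1.
For λ=2: eigenvector (1,0,0).
For λ=-3: eigenvector (0,0,1).
For λ=-1: eigenvector (0,1,-2).
General solution: c_1e^(2t)(1,0,0) + c_2e^(-3t)(0,0,1) + c_3e^(-t)(0,1,-2).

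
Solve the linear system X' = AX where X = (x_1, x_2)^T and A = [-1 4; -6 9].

x_1(t) = 2C_1e^(5t) + C_2e^(3t), x_2(t) = 3C_1e^(5t) + C_2e^(3t)

Coefficient matrix A = [[-1, 4], [-6, 9]].
Characteristic polynomial det(A - λI) = λ^2 - 8λ + 15 = 0.
Eigenvalues λ = 5, 3.
For λ=5: (A-λI) row 1 is [-6, 4], so an eigenvector is (2, 3).
For λ=3: (A-λI) row 1 is [-4, 4], so an eigenvector is (1, 1).
General solution: C_1e^(5t)(2,3) + C_2e^(3t)(1,1).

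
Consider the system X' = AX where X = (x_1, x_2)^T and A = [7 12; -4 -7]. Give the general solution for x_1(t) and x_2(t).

Coefficient matrix A = [[7, 12], [-4, -7]].
Characteristic polynomial det(A - λI) = λ^2 - 1 = 0.
Eigenvalues λ = 1, -1.
For λ=1: (A-λI) row 1 is [6, 12], so an eigenvector is (-2, 1).
For λ=-1: (A-λI) row 1 is [8, 12], so an eigenvector is (-3, 2).
General solution: c_1e^(t)(-2,1) + c_2e^(-t)(-3,2).

x_1(t) = -2c_1e^(t) - 3c_2e^(-t), x_2(t) = c_1e^(t) + 2c_2e^(-t)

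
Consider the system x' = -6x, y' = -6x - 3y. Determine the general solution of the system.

Coefficient matrix A = [[-6, 0], [-6, -3]].
Characteristic polynomial det(A - λI) = λ^2 + 9λ + 18 = 0.
Eigenvalues λ = -6, -3.
For λ=-6: (A-λI) row 2 is [-6, 3], so an eigenvector is (1, 2).
For λ=-3: (A-λI) row 1 is [-3, 0], so an eigenvector is (0, -1).
General solution: C_1e^(-6t)(1,2) + C_2e^(-3t)(0,-1).

x(t) = C_1e^(-6t), y(t) = 2C_1e^(-6t) - C_2e^(-3t)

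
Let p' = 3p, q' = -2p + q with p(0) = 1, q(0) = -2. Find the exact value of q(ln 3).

A = [[3,0],[-2,1]]; eigenvalues λ = 1, 3.
Eigenvectors: (0,-1) for λ=1, (1,-1) for λ=3.
From the initial condition, c_1 = 1, c_2 = 1.
q(ln 3) = (1)(3^1)(-1) + (1)(3^3)(-1) = -30.

-30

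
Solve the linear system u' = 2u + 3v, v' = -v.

u(t) = -c_1e^(2t) + c_2e^(-t), v(t) = -c_2e^(-t)

Coefficient matrix A = [[2, 3], [0, -1]].
Characteristic polynomial det(A - λI) = λ^2 - λ - 2 = 0.
Eigenvalues λ = 2, -1.
For λ=2: (A-λI) row 1 is [0, 3], so an eigenvector is (-1, 0).
For λ=-1: (A-λI) row 1 is [3, 3], so an eigenvector is (1, -1).
General solution: c_1e^(2t)(-1,0) + c_2e^(-t)(1,-1).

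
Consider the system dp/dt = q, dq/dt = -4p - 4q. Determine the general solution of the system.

Coefficient matrix A = [[0, 1], [-4, -4]].
Characteristic polynomial det(A - λI) = λ^2 + 4λ + 4 = 0.
Single eigenvalue λ = -2 with algebraic multiplicity 2.
Eigenvector v = (-1,2); generalized eigenvector w with (A-λI)w=v is (-1,1).
General solution: e^(-2t)[K_1·v + K_2·(t·v + w)].

p(t) = -K_1e^(-2t) - K_2te^(-2t) - K_2e^(-2t), q(t) = 2K_1e^(-2t) + 2K_2te^(-2t) + K_2e^(-2t)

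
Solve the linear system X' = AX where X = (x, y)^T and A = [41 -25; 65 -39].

x(t) = -C_1e^(t)sin(5t) - 2C_1e^(t)cos(5t) - 2C_2e^(t)sin(5t) + C_2e^(t)cos(5t), y(t) = -2C_1e^(t)sin(5t) - 3C_1e^(t)cos(5t) - 3C_2e^(t)sin(5t) + 2C_2e^(t)cos(5t)

Coefficient matrix A = [[41, -25], [65, -39]].
Characteristic polynomial det(A - λI) = λ^2 - 2λ + 26 = 0.
Eigenvalues λ = 1 ± 5i (complex conjugate pair).
For λ=1+5i: an eigenvector is (-2,-3) - i(-1,-2) = (-2 + i, -3 + 2i).
A real fundamental pair from Re and Im of e^((1+5i)t)v: X_1 = e^(t)(cos(5t)·(-2,-3) + sin(5t)·(-1,-2)), X_2 = e^(t)(sin(5t)·(-2,-3) - cos(5t)·(-1,-2)).
General solution: C_1X_1 + C_2X_2.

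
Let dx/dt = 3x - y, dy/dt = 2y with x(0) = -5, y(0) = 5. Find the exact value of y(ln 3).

45

A = [[3,-1],[0,2]]; eigenvalues λ = 3, 2.
Eigenvectors: (1,0) for λ=3, (-1,-1) for λ=2.
From the initial condition, c_1 = -10, c_2 = -5.
y(ln 3) = (-10)(3^3)(0) + (-5)(3^2)(-1) = 45.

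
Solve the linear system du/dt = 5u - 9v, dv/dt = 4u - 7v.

Coefficient matrix A = [[5, -9], [4, -7]].
Characteristic polynomial det(A - λI) = λ^2 + 2λ + 1 = 0.
Single eigenvalue λ = -1 with algebraic multiplicity 2.
Eigenvector v = (-3,-2); generalized eigenvector w with (A-λI)w=v is (1,1).
General solution: e^(-t)[C_1·v + C_2·(t·v + w)].

u(t) = -3C_1e^(-t) - 3C_2te^(-t) + C_2e^(-t), v(t) = -2C_1e^(-t) - 2C_2te^(-t) + C_2e^(-t)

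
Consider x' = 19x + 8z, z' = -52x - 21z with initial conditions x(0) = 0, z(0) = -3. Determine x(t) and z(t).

x(t) = -6e^(-t)sin(4t), z(t) = 15e^(-t)sin(4t) - 3e^(-t)cos(4t)

Coefficient matrix A = [[19, 8], [-52, -21]].
Characteristic polynomial det(A - λI) = λ^2 + 2λ + 17 = 0.
Eigenvalues λ = -1 ± 4i (complex conjugate pair).
For λ=-1+4i: an eigenvector is (1,-2) - i(1,-3) = (1 - i, -2 + 3i).
A real fundamental pair from Re and Im of e^((-1+4i)t)v: X_1 = e^(-t)(cos(4t)·(1,-2) + sin(4t)·(1,-3)), X_2 = e^(-t)(sin(4t)·(1,-2) - cos(4t)·(1,-3)).
General solution: c_1X_1 + c_2X_2.
Applying x(0)=0, z(0)=-3 gives c_1=-3, c_2=-3.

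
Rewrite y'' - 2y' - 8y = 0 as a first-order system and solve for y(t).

y(t) = K_1e^(-2t) + K_2e^(4t)

Let x_1 = y, x_2 = y'. Then x_1' = x_2 and x_2' = 8x_1 + 2x_2.
A = [[0,1],[8,2]]; det(A-λI) = λ^2 - 2λ - 8.
Eigenvalues λ = -2, 4 with eigenvectors (1,-2), (1,4).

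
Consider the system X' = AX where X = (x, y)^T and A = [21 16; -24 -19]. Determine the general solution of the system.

x(t) = -C_1e^(5t) + 2C_2e^(-3t), y(t) = C_1e^(5t) - 3C_2e^(-3t)

Coefficient matrix A = [[21, 16], [-24, -19]].
Characteristic polynomial det(A - λI) = λ^2 - 2λ - 15 = 0.
Eigenvalues λ = 5, -3.
For λ=5: (A-λI) row 1 is [16, 16], so an eigenvector is (-1, 1).
For λ=-3: (A-λI) row 1 is [24, 16], so an eigenvector is (2, -3).
General solution: C_1e^(5t)(-1,1) + C_2e^(-3t)(2,-3).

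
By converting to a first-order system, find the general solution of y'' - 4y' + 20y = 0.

Let x_1 = y, x_2 = y'. Then x_1' = x_2 and x_2' = -20x_1 + 4x_2.
A = [[0,1],[-20,4]]; det(A-λI) = λ^2 - 4λ + 20.
Eigenvalues λ = 2 ± 4i.

y(t) = C_1e^(2t)cos(4t) + C_2e^(2t)sin(4t)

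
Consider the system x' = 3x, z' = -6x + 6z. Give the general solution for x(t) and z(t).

Coefficient matrix A = [[3, 0], [-6, 6]].
Characteristic polynomial det(A - λI) = λ^2 - 9λ + 18 = 0.
Eigenvalues λ = 6, 3.
For λ=6: (A-λI) row 1 is [-3, 0], so an eigenvector is (0, -1).
For λ=3: (A-λI) row 2 is [-6, 3], so an eigenvector is (1, 2).
General solution: K_1e^(6t)(0,-1) + K_2e^(3t)(1,2).

x(t) = K_2e^(3t), z(t) = -K_1e^(6t) + 2K_2e^(3t)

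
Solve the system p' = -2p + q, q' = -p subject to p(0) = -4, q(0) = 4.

Coefficient matrix A = [[-2, 1], [-1, 0]].
Characteristic polynomial det(A - λI) = λ^2 + 2λ + 1 = 0.
Single eigenvalue λ = -1 with algebraic multiplicity 2.
Eigenvector v = (1,1); generalized eigenvector w with (A-λI)w=v is (1,2).
General solution: e^(-t)[c_1·v + c_2·(t·v + w)].
Applying p(0)=-4, q(0)=4 gives c_1=-12, c_2=8.

p(t) = 8te^(-t) - 4e^(-t), q(t) = 8te^(-t) + 4e^(-t)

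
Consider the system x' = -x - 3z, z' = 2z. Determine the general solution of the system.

x(t) = -c_1e^(2t) - c_2e^(-t), z(t) = c_1e^(2t)

Coefficient matrix A = [[-1, -3], [0, 2]].
Characteristic polynomial det(A - λI) = λ^2 - λ - 2 = 0.
Eigenvalues λ = 2, -1.
For λ=2: (A-λI) row 1 is [-3, -3], so an eigenvector is (-1, 1).
For λ=-1: (A-λI) row 1 is [0, -3], so an eigenvector is (-1, 0).
General solution: c_1e^(2t)(-1,1) + c_2e^(-t)(-1,0).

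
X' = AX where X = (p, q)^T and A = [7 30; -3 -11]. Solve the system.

p(t) = C_1e^(-2t)sin(3t) - 3C_1e^(-2t)cos(3t) - 3C_2e^(-2t)sin(3t) - C_2e^(-2t)cos(3t), q(t) = C_1e^(-2t)cos(3t) + C_2e^(-2t)sin(3t)

Coefficient matrix A = [[7, 30], [-3, -11]].
Characteristic polynomial det(A - λI) = λ^2 + 4λ + 13 = 0.
Eigenvalues λ = -2 ± 3i (complex conjugate pair).
For λ=-2+3i: an eigenvector is (-3,1) - i(1,0) = (-3 - i, 1).
A real fundamental pair from Re and Im of e^((-2+3i)t)v: X_1 = e^(-2t)(cos(3t)·(-3,1) + sin(3t)·(1,0)), X_2 = e^(-2t)(sin(3t)·(-3,1) - cos(3t)·(1,0)).
General solution: C_1X_1 + C_2X_2.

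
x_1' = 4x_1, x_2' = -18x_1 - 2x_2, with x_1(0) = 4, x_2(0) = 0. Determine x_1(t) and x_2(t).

x_1(t) = 4e^(4t), x_2(t) = -12e^(4t) + 12e^(-2t)

Coefficient matrix A = [[4, 0], [-18, -2]].
Characteristic polynomial det(A - λI) = λ^2 - 2λ - 8 = 0.
Eigenvalues λ = 4, -2.
For λ=4: (A-λI) row 2 is [-18, -6], so an eigenvector is (-1, 3).
For λ=-2: (A-λI) row 1 is [6, 0], so an eigenvector is (0, 1).
General solution: K_1e^(4t)(-1,3) + K_2e^(-2t)(0,1).
Applying x_1(0)=4, x_2(0)=0 gives K_1=-4, K_2=12.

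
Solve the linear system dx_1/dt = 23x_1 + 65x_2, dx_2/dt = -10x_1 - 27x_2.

x_1(t) = 3K_1e^(-2t)sin(5t) - 2K_1e^(-2t)cos(5t) - 2K_2e^(-2t)sin(5t) - 3K_2e^(-2t)cos(5t), x_2(t) = -K_1e^(-2t)sin(5t) + K_1e^(-2t)cos(5t) + K_2e^(-2t)sin(5t) + K_2e^(-2t)cos(5t)

Coefficient matrix A = [[23, 65], [-10, -27]].
Characteristic polynomial det(A - λI) = λ^2 + 4λ + 29 = 0.
Eigenvalues λ = -2 ± 5i (complex conjugate pair).
For λ=-2+5i: an eigenvector is (-2,1) - i(3,-1) = (-2 - 3i, 1 + i).
A real fundamental pair from Re and Im of e^((-2+5i)t)v: X_1 = e^(-2t)(cos(5t)·(-2,1) + sin(5t)·(3,-1)), X_2 = e^(-2t)(sin(5t)·(-2,1) - cos(5t)·(3,-1)).
General solution: K_1X_1 + K_2X_2.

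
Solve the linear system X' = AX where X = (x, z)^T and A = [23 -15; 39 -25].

x(t) = -2K_1e^(-t)sin(3t) + K_1e^(-t)cos(3t) + K_2e^(-t)sin(3t) + 2K_2e^(-t)cos(3t), z(t) = -3K_1e^(-t)sin(3t) + 2K_1e^(-t)cos(3t) + 2K_2e^(-t)sin(3t) + 3K_2e^(-t)cos(3t)

Coefficient matrix A = [[23, -15], [39, -25]].
Characteristic polynomial det(A - λI) = λ^2 + 2λ + 10 = 0.
Eigenvalues λ = -1 ± 3i (complex conjugate pair).
For λ=-1+3i: an eigenvector is (1,2) - i(-2,-3) = (1 + 2i, 2 + 3i).
A real fundamental pair from Re and Im of e^((-1+3i)t)v: X_1 = e^(-t)(cos(3t)·(1,2) + sin(3t)·(-2,-3)), X_2 = e^(-t)(sin(3t)·(1,2) - cos(3t)·(-2,-3)).
General solution: K_1X_1 + K_2X_2.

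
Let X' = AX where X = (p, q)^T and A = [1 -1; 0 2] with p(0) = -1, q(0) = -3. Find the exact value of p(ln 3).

A = [[1,-1],[0,2]]; eigenvalues λ = 2, 1.
Eigenvectors: (1,-1) for λ=2, (-1,0) for λ=1.
From the initial condition, c_1 = 3, c_2 = 4.
p(ln 3) = (3)(3^2)(1) + (4)(3^1)(-1) = 15.

15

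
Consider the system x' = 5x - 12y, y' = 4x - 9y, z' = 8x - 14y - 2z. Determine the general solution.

Coefficient matrix A = [[5, -12, 0], [4, -9, 0], [8, -14, -2]].
det(A - λI) = 0 gives eigenvalues λ = -3, -1, -2.
For λ=-3: eigenvector (-3,-2,-4).
For λ=-1: eigenvector (2,1,2).
For λ=-2: eigenvector (0,0,1).
General solution: C_1e^(-3t)(-3,-2,-4) + C_2e^(-t)(2,1,2) + C_3e^(-2t)(0,0,1).

x(t) = -3C_1e^(-3t) + 2C_2e^(-t), y(t) = -2C_1e^(-3t) + C_2e^(-t), z(t) = -4C_1e^(-3t) + 2C_2e^(-t) + C_3e^(-2t)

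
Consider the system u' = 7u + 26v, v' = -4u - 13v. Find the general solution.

Coefficient matrix A = [[7, 26], [-4, -13]].
Characteristic polynomial det(A - λI) = λ^2 + 6λ + 13 = 0.
Eigenvalues λ = -3 ± 2i (complex conjugate pair).
For λ=-3+2i: an eigenvector is (-2,1) - i(3,-1) = (-2 - 3i, 1 + i).
A real fundamental pair from Re and Im of e^((-3+2i)t)v: X_1 = e^(-3t)(cos(2t)·(-2,1) + sin(2t)·(3,-1)), X_2 = e^(-3t)(sin(2t)·(-2,1) - cos(2t)·(3,-1)).
General solution: C_1X_1 + C_2X_2.

u(t) = 3C_1e^(-3t)sin(2t) - 2C_1e^(-3t)cos(2t) - 2C_2e^(-3t)sin(2t) - 3C_2e^(-3t)cos(2t), v(t) = -C_1e^(-3t)sin(2t) + C_1e^(-3t)cos(2t) + C_2e^(-3t)sin(2t) + C_2e^(-3t)cos(2t)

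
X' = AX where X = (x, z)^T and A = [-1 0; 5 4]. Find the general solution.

Coefficient matrix A = [[-1, 0], [5, 4]].
Characteristic polynomial det(A - λI) = λ^2 - 3λ - 4 = 0.
Eigenvalues λ = -1, 4.
For λ=-1: (A-λI) row 2 is [5, 5], so an eigenvector is (1, -1).
For λ=4: (A-λI) row 1 is [-5, 0], so an eigenvector is (0, -1).
General solution: c_1e^(-t)(1,-1) + c_2e^(4t)(0,-1).

x(t) = c_1e^(-t), z(t) = -c_1e^(-t) - c_2e^(4t)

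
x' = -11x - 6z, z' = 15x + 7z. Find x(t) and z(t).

x(t) = K_1e^(-2t)sin(3t) + K_1e^(-2t)cos(3t) + K_2e^(-2t)sin(3t) - K_2e^(-2t)cos(3t), z(t) = -K_1e^(-2t)sin(3t) - 2K_1e^(-2t)cos(3t) - 2K_2e^(-2t)sin(3t) + K_2e^(-2t)cos(3t)

Coefficient matrix A = [[-11, -6], [15, 7]].
Characteristic polynomial det(A - λI) = λ^2 + 4λ + 13 = 0.
Eigenvalues λ = -2 ± 3i (complex conjugate pair).
For λ=-2+3i: an eigenvector is (1,-2) - i(1,-1) = (1 - i, -2 + i).
A real fundamental pair from Re and Im of e^((-2+3i)t)v: X_1 = e^(-2t)(cos(3t)·(1,-2) + sin(3t)·(1,-1)), X_2 = e^(-2t)(sin(3t)·(1,-2) - cos(3t)·(1,-1)).
General solution: K_1X_1 + K_2X_2.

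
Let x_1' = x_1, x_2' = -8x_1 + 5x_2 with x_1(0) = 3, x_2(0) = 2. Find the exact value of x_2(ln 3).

-954

A = [[1,0],[-8,5]]; eigenvalues λ = 5, 1.
Eigenvectors: (0,-1) for λ=5, (1,2) for λ=1.
From the initial condition, c_1 = 4, c_2 = 3.
x_2(ln 3) = (4)(3^5)(-1) + (3)(3^1)(2) = -954.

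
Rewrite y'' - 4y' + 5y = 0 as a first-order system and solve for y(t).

Let x_1 = y, x_2 = y'. Then x_1' = x_2 and x_2' = -5x_1 + 4x_2.
A = [[0,1],[-5,4]]; det(A-λI) = λ^2 - 4λ + 5.
Eigenvalues λ = 2 ± i.

y(t) = C_1e^(2t)cos(t) + C_2e^(2t)sin(t)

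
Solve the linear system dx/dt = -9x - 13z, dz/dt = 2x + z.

x(t) = -2K_1e^(-4t)sin(t) + 3K_1e^(-4t)cos(t) + 3K_2e^(-4t)sin(t) + 2K_2e^(-4t)cos(t), z(t) = K_1e^(-4t)sin(t) - K_1e^(-4t)cos(t) - K_2e^(-4t)sin(t) - K_2e^(-4t)cos(t)

Coefficient matrix A = [[-9, -13], [2, 1]].
Characteristic polynomial det(A - λI) = λ^2 + 8λ + 17 = 0.
Eigenvalues λ = -4 ± i (complex conjugate pair).
For λ=-4+i: an eigenvector is (3,-1) - i(-2,1) = (3 + 2i, -1 - i).
A real fundamental pair from Re and Im of e^((-4+i)t)v: X_1 = e^(-4t)(cos(t)·(3,-1) + sin(t)·(-2,1)), X_2 = e^(-4t)(sin(t)·(3,-1) - cos(t)·(-2,1)).
General solution: K_1X_1 + K_2X_2.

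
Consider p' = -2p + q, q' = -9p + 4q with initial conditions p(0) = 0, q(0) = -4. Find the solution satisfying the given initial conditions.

Coefficient matrix A = [[-2, 1], [-9, 4]].
Characteristic polynomial det(A - λI) = λ^2 - 2λ + 1 = 0.
Single eigenvalue λ = 1 with algebraic multiplicity 2.
Eigenvector v = (-1,-3); generalized eigenvector w with (A-λI)w=v is (1,2).
General solution: e^(t)[c_1·v + c_2·(t·v + w)].
Applying p(0)=0, q(0)=-4 gives c_1=4, c_2=4.

p(t) = -4te^(t), q(t) = -12te^(t) - 4e^(t)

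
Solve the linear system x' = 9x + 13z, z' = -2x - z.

Coefficient matrix A = [[9, 13], [-2, -1]].
Characteristic polynomial det(A - λI) = λ^2 - 8λ + 17 = 0.
Eigenvalues λ = 4 ± i (complex conjugate pair).
For λ=4+i: an eigenvector is (2,-1) - i(-3,1) = (2 + 3i, -1 - i).
A real fundamental pair from Re and Im of e^((4+i)t)v: X_1 = e^(4t)(cos(t)·(2,-1) + sin(t)·(-3,1)), X_2 = e^(4t)(sin(t)·(2,-1) - cos(t)·(-3,1)).
General solution: C_1X_1 + C_2X_2.

x(t) = -3C_1e^(4t)sin(t) + 2C_1e^(4t)cos(t) + 2C_2e^(4t)sin(t) + 3C_2e^(4t)cos(t), z(t) = C_1e^(4t)sin(t) - C_1e^(4t)cos(t) - C_2e^(4t)sin(t) - C_2e^(4t)cos(t)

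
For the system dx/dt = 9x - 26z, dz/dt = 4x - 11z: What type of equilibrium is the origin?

A = [[9,-26],[4,-11]]; det(A-λI) = λ^2 + 2λ + 5.
λ = -1 ± 2i: negative real part.

stable spiral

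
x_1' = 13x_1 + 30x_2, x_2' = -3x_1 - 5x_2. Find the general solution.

Coefficient matrix A = [[13, 30], [-3, -5]].
Characteristic polynomial det(A - λI) = λ^2 - 8λ + 25 = 0.
Eigenvalues λ = 4 ± 3i (complex conjugate pair).
For λ=4+3i: an eigenvector is (3,-1) - i(-1,0) = (3 + i, -1).
A real fundamental pair from Re and Im of e^((4+3i)t)v: X_1 = e^(4t)(cos(3t)·(3,-1) + sin(3t)·(-1,0)), X_2 = e^(4t)(sin(3t)·(3,-1) - cos(3t)·(-1,0)).
General solution: C_1X_1 + C_2X_2.

x_1(t) = -C_1e^(4t)sin(3t) + 3C_1e^(4t)cos(3t) + 3C_2e^(4t)sin(3t) + C_2e^(4t)cos(3t), x_2(t) = -C_1e^(4t)cos(3t) - C_2e^(4t)sin(3t)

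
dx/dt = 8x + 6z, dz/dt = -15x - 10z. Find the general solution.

x(t) = K_1e^(-t)sin(3t) - K_1e^(-t)cos(3t) - K_2e^(-t)sin(3t) - K_2e^(-t)cos(3t), z(t) = -K_1e^(-t)sin(3t) + 2K_1e^(-t)cos(3t) + 2K_2e^(-t)sin(3t) + K_2e^(-t)cos(3t)

Coefficient matrix A = [[8, 6], [-15, -10]].
Characteristic polynomial det(A - λI) = λ^2 + 2λ + 10 = 0.
Eigenvalues λ = -1 ± 3i (complex conjugate pair).
For λ=-1+3i: an eigenvector is (-1,2) - i(1,-1) = (-1 - i, 2 + i).
A real fundamental pair from Re and Im of e^((-1+3i)t)v: X_1 = e^(-t)(cos(3t)·(-1,2) + sin(3t)·(1,-1)), X_2 = e^(-t)(sin(3t)·(-1,2) - cos(3t)·(1,-1)).
General solution: K_1X_1 + K_2X_2.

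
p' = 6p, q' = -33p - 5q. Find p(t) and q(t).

Coefficient matrix A = [[6, 0], [-33, -5]].
Characteristic polynomial det(A - λI) = λ^2 - λ - 30 = 0.
Eigenvalues λ = -5, 6.
For λ=-5: (A-λI) row 1 is [11, 0], so an eigenvector is (0, 1).
For λ=6: (A-λI) row 2 is [-33, -11], so an eigenvector is (-1, 3).
General solution: K_1e^(-5t)(0,1) + K_2e^(6t)(-1,3).

p(t) = -K_2e^(6t), q(t) = K_1e^(-5t) + 3K_2e^(6t)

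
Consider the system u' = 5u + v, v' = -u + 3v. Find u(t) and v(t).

u(t) = -K_1e^(4t) - K_2te^(4t) + 2K_2e^(4t), v(t) = K_1e^(4t) + K_2te^(4t) - 3K_2e^(4t)

Coefficient matrix A = [[5, 1], [-1, 3]].
Characteristic polynomial det(A - λI) = λ^2 - 8λ + 16 = 0.
Single eigenvalue λ = 4 with algebraic multiplicity 2.
Eigenvector v = (-1,1); generalized eigenvector w with (A-λI)w=v is (2,-3).
General solution: e^(4t)[K_1·v + K_2·(t·v + w)].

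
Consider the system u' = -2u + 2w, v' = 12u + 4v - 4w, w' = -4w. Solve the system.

Coefficient matrix A = [[-2, 0, 2], [12, 4, -4], [0, 0, -4]].
det(A - λI) = 0 gives eigenvalues λ = -4, 4, -2.
For λ=-4: eigenvector (1,-2,-1).
For λ=4: eigenvector (0,1,0).
For λ=-2: eigenvector (1,-2,0).
General solution: K_1e^(-4t)(1,-2,-1) + K_2e^(4t)(0,1,0) + K_3e^(-2t)(1,-2,0).

u(t) = K_1e^(-4t) + K_3e^(-2t), v(t) = -2K_1e^(-4t) + K_2e^(4t) - 2K_3e^(-2t), w(t) = -K_1e^(-4t)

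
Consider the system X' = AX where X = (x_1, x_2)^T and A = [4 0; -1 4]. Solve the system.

x_1(t) = C_2e^(4t), x_2(t) = -C_1e^(4t) - C_2te^(4t) + 2C_2e^(4t)

Coefficient matrix A = [[4, 0], [-1, 4]].
Characteristic polynomial det(A - λI) = λ^2 - 8λ + 16 = 0.
Single eigenvalue λ = 4 with algebraic multiplicity 2.
Eigenvector v = (0,-1); generalized eigenvector w with (A-λI)w=v is (1,2).
General solution: e^(4t)[C_1·v + C_2·(t·v + w)].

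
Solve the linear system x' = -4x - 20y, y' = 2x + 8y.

x(t) = K_1e^(2t)sin(2t) + 3K_1e^(2t)cos(2t) + 3K_2e^(2t)sin(2t) - K_2e^(2t)cos(2t), y(t) = -K_1e^(2t)cos(2t) - K_2e^(2t)sin(2t)

Coefficient matrix A = [[-4, -20], [2, 8]].
Characteristic polynomial det(A - λI) = λ^2 - 4λ + 8 = 0.
Eigenvalues λ = 2 ± 2i (complex conjugate pair).
For λ=2+2i: an eigenvector is (3,-1) - i(1,0) = (3 - i, -1).
A real fundamental pair from Re and Im of e^((2+2i)t)v: X_1 = e^(2t)(cos(2t)·(3,-1) + sin(2t)·(1,0)), X_2 = e^(2t)(sin(2t)·(3,-1) - cos(2t)·(1,0)).
General solution: K_1X_1 + K_2X_2.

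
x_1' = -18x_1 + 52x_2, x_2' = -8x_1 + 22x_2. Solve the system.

Coefficient matrix A = [[-18, 52], [-8, 22]].
Characteristic polynomial det(A - λI) = λ^2 - 4λ + 20 = 0.
Eigenvalues λ = 2 ± 4i (complex conjugate pair).
For λ=2+4i: an eigenvector is (3,1) - i(-2,-1) = (3 + 2i, 1 + i).
A real fundamental pair from Re and Im of e^((2+4i)t)v: X_1 = e^(2t)(cos(4t)·(3,1) + sin(4t)·(-2,-1)), X_2 = e^(2t)(sin(4t)·(3,1) - cos(4t)·(-2,-1)).
General solution: K_1X_1 + K_2X_2.

x_1(t) = -2K_1e^(2t)sin(4t) + 3K_1e^(2t)cos(4t) + 3K_2e^(2t)sin(4t) + 2K_2e^(2t)cos(4t), x_2(t) = -K_1e^(2t)sin(4t) + K_1e^(2t)cos(4t) + K_2e^(2t)sin(4t) + K_2e^(2t)cos(4t)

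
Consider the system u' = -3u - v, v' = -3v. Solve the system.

u(t) = -K_1e^(-3t) - K_2te^(-3t) - K_2e^(-3t), v(t) = K_2e^(-3t)

Coefficient matrix A = [[-3, -1], [0, -3]].
Characteristic polynomial det(A - λI) = λ^2 + 6λ + 9 = 0.
Single eigenvalue λ = -3 with algebraic multiplicity 2.
Eigenvector v = (-1,0); generalized eigenvector w with (A-λI)w=v is (-1,1).
General solution: e^(-3t)[K_1·v + K_2·(t·v + w)].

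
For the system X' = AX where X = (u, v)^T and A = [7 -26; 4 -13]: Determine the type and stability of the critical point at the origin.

stable spiral

A = [[7,-26],[4,-13]]; det(A-λI) = λ^2 + 6λ + 13.
λ = -3 ± 2i: negative real part.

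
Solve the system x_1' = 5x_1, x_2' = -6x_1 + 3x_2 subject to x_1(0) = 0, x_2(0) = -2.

x_1(t) = 0, x_2(t) = -2e^(3t)

Coefficient matrix A = [[5, 0], [-6, 3]].
Characteristic polynomial det(A - λI) = λ^2 - 8λ + 15 = 0.
Eigenvalues λ = 3, 5.
For λ=3: (A-λI) row 1 is [2, 0], so an eigenvector is (0, 1).
For λ=5: (A-λI) row 2 is [-6, -2], so an eigenvector is (1, -3).
General solution: C_1e^(3t)(0,1) + C_2e^(5t)(1,-3).
Applying x_1(0)=0, x_2(0)=-2 gives C_1=-2, C_2=0.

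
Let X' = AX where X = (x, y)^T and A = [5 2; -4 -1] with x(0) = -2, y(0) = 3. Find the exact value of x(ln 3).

A = [[5,2],[-4,-1]]; eigenvalues λ = 1, 3.
Eigenvectors: (1,-2) for λ=1, (1,-1) for λ=3.
From the initial condition, c_1 = -1, c_2 = -1.
x(ln 3) = (-1)(3^1)(1) + (-1)(3^3)(1) = -30.

-30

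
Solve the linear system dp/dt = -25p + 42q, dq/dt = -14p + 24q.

Coefficient matrix A = [[-25, 42], [-14, 24]].
Characteristic polynomial det(A - λI) = λ^2 + λ - 12 = 0.
Eigenvalues λ = -4, 3.
For λ=-4: (A-λI) row 1 is [-21, 42], so an eigenvector is (2, 1).
For λ=3: (A-λI) row 1 is [-28, 42], so an eigenvector is (3, 2).
General solution: K_1e^(-4t)(2,1) + K_2e^(3t)(3,2).

p(t) = 2K_1e^(-4t) + 3K_2e^(3t), q(t) = K_1e^(-4t) + 2K_2e^(3t)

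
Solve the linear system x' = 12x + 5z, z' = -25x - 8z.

Coefficient matrix A = [[12, 5], [-25, -8]].
Characteristic polynomial det(A - λI) = λ^2 - 4λ + 29 = 0.
Eigenvalues λ = 2 ± 5i (complex conjugate pair).
For λ=2+5i: an eigenvector is (1,-2) - i(0,-1) = (1, -2 + i).
A real fundamental pair from Re and Im of e^((2+5i)t)v: X_1 = e^(2t)(cos(5t)·(1,-2) + sin(5t)·(0,-1)), X_2 = e^(2t)(sin(5t)·(1,-2) - cos(5t)·(0,-1)).
General solution: c_1X_1 + c_2X_2.

x(t) = c_1e^(2t)cos(5t) + c_2e^(2t)sin(5t), z(t) = -c_1e^(2t)sin(5t) - 2c_1e^(2t)cos(5t) - 2c_2e^(2t)sin(5t) + c_2e^(2t)cos(5t)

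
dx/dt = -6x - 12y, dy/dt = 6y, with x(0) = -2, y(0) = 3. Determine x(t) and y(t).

Coefficient matrix A = [[-6, -12], [0, 6]].
Characteristic polynomial det(A - λI) = λ^2 - 36 = 0.
Eigenvalues λ = -6, 6.
For λ=-6: (A-λI) row 1 is [0, -12], so an eigenvector is (-1, 0).
For λ=6: (A-λI) row 1 is [-12, -12], so an eigenvector is (1, -1).
General solution: c_1e^(-6t)(-1,0) + c_2e^(6t)(1,-1).
Applying x(0)=-2, y(0)=3 gives c_1=-1, c_2=-3.

x(t) = -3e^(6t) + e^(-6t), y(t) = 3e^(6t)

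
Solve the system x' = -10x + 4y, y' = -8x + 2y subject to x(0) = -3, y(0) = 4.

Coefficient matrix A = [[-10, 4], [-8, 2]].
Characteristic polynomial det(A - λI) = λ^2 + 8λ + 12 = 0.
Eigenvalues λ = -2, -6.
For λ=-2: (A-λI) row 1 is [-8, 4], so an eigenvector is (-1, -2).
For λ=-6: (A-λI) row 1 is [-4, 4], so an eigenvector is (1, 1).
General solution: c_1e^(-2t)(-1,-2) + c_2e^(-6t)(1,1).
Applying x(0)=-3, y(0)=4 gives c_1=-7, c_2=-10.

x(t) = 7e^(-2t) - 10e^(-6t), y(t) = 14e^(-2t) - 10e^(-6t)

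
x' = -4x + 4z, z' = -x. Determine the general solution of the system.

x(t) = 2c_1e^(-2t) + 2c_2te^(-2t) + 3c_2e^(-2t), z(t) = c_1e^(-2t) + c_2te^(-2t) + 2c_2e^(-2t)

Coefficient matrix A = [[-4, 4], [-1, 0]].
Characteristic polynomial det(A - λI) = λ^2 + 4λ + 4 = 0.
Single eigenvalue λ = -2 with algebraic multiplicity 2.
Eigenvector v = (2,1); generalized eigenvector w with (A-λI)w=v is (3,2).
General solution: e^(-2t)[c_1·v + c_2·(t·v + w)].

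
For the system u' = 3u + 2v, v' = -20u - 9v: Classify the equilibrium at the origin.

stable spiral

A = [[3,2],[-20,-9]]; det(A-λI) = λ^2 + 6λ + 13.
λ = -3 ± 2i: negative real part.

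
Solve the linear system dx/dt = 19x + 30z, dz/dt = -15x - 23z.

Coefficient matrix A = [[19, 30], [-15, -23]].
Characteristic polynomial det(A - λI) = λ^2 + 4λ + 13 = 0.
Eigenvalues λ = -2 ± 3i (complex conjugate pair).
For λ=-2+3i: an eigenvector is (3,-2) - i(1,-1) = (3 - i, -2 + i).
A real fundamental pair from Re and Im of e^((-2+3i)t)v: X_1 = e^(-2t)(cos(3t)·(3,-2) + sin(3t)·(1,-1)), X_2 = e^(-2t)(sin(3t)·(3,-2) - cos(3t)·(1,-1)).
General solution: C_1X_1 + C_2X_2.

x(t) = C_1e^(-2t)sin(3t) + 3C_1e^(-2t)cos(3t) + 3C_2e^(-2t)sin(3t) - C_2e^(-2t)cos(3t), z(t) = -C_1e^(-2t)sin(3t) - 2C_1e^(-2t)cos(3t) - 2C_2e^(-2t)sin(3t) + C_2e^(-2t)cos(3t)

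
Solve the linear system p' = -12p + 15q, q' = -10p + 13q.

p(t) = K_1e^(3t) - 3K_2e^(-2t), q(t) = K_1e^(3t) - 2K_2e^(-2t)

Coefficient matrix A = [[-12, 15], [-10, 13]].
Characteristic polynomial det(A - λI) = λ^2 - λ - 6 = 0.
Eigenvalues λ = 3, -2.
For λ=3: (A-λI) row 1 is [-15, 15], so an eigenvector is (1, 1).
For λ=-2: (A-λI) row 1 is [-10, 15], so an eigenvector is (-3, -2).
General solution: K_1e^(3t)(1,1) + K_2e^(-2t)(-3,-2).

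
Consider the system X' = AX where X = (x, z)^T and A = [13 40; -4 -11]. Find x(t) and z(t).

x(t) = -C_1e^(t)sin(4t) + 3C_1e^(t)cos(4t) + 3C_2e^(t)sin(4t) + C_2e^(t)cos(4t), z(t) = -C_1e^(t)cos(4t) - C_2e^(t)sin(4t)

Coefficient matrix A = [[13, 40], [-4, -11]].
Characteristic polynomial det(A - λI) = λ^2 - 2λ + 17 = 0.
Eigenvalues λ = 1 ± 4i (complex conjugate pair).
For λ=1+4i: an eigenvector is (3,-1) - i(-1,0) = (3 + i, -1).
A real fundamental pair from Re and Im of e^((1+4i)t)v: X_1 = e^(t)(cos(4t)·(3,-1) + sin(4t)·(-1,0)), X_2 = e^(t)(sin(4t)·(3,-1) - cos(4t)·(-1,0)).
General solution: C_1X_1 + C_2X_2.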